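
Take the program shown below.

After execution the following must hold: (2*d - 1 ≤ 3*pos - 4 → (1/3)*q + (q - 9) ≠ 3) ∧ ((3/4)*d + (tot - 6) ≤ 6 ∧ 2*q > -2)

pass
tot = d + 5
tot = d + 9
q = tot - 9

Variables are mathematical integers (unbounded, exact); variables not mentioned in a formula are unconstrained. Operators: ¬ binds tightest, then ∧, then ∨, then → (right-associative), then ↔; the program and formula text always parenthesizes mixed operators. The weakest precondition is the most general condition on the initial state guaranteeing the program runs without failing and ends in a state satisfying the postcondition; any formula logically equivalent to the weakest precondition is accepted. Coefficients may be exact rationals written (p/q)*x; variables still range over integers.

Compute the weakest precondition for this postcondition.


Working backward. After the program, the postcondition (2*d - 1 ≤ 3*pos - 4 → (1/3)*q + (q - 9) ≠ 3) ∧ ((3/4)*d + (tot - 6) ≤ 6 ∧ 2*q > -2) must hold; in canonical form it is (2*d ≤ 3*pos - 3 → (4/3)*q ≠ 12) ∧ (3/4)*d + tot ≤ 12 ∧ 2*q > -2.
Before q := tot - 9: (2*d ≤ 3*pos - 3 → (4/3)*tot ≠ 24) ∧ (3/4)*d + tot ≤ 12 ∧ 2*tot > 16
Before tot := d + 9: (2*d ≤ 3*pos - 3 → (4/3)*d ≠ 12) ∧ (7/4)*d ≤ 3 ∧ 2*d > -2
Before tot := d + 5: (2*d ≤ 3*pos - 3 → (4/3)*d ≠ 12) ∧ (7/4)*d ≤ 3 ∧ 2*d > -2
Before skip: (2*d ≤ 3*pos - 3 → (4/3)*d ≠ 12) ∧ (7/4)*d ≤ 3 ∧ 2*d > -2
Answer: WP = (2*d ≤ 3*pos - 3 → (4/3)*d ≠ 12) ∧ (7/4)*d ≤ 3 ∧ 2*d > -2


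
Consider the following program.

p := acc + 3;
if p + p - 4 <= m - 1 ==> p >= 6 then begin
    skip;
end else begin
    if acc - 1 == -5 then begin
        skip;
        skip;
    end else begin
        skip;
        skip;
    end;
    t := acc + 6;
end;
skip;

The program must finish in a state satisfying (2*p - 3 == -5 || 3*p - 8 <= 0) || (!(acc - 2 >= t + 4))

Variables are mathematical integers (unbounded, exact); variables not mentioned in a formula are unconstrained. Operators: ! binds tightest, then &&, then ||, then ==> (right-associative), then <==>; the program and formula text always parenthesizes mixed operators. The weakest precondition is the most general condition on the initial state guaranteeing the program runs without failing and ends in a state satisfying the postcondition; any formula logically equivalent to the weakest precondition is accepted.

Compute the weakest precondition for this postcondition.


Working backward. After the program, the postcondition (2*p - 3 == -5 || 3*p - 8 <= 0) || (!(acc - 2 >= t + 4)) must hold; in canonical form it is 2*p == -2 || 3*p <= 8 || (!(acc >= t + 6)).
Before skip: 2*p == -2 || 3*p <= 8 || (!(acc >= t + 6))
Then branch requires 2*p == -2 || 3*p <= 8 || (!(acc >= t + 6)); else branch requires true.
Before the if: (2*p <= m + 3 ==> p >= 6) ==> (2*p == -2 || 3*p <= 8 || (!(acc >= t + 6)))
Before p := acc + 3: (2*acc <= m - 3 ==> acc >= 3) ==> (2*acc == -8 || 3*acc <= -1 || (!(acc >= t + 6)))
Answer: WP = (2*acc <= m - 3 ==> acc >= 3) ==> (2*acc == -8 || 3*acc <= -1 || (!(acc >= t + 6)))


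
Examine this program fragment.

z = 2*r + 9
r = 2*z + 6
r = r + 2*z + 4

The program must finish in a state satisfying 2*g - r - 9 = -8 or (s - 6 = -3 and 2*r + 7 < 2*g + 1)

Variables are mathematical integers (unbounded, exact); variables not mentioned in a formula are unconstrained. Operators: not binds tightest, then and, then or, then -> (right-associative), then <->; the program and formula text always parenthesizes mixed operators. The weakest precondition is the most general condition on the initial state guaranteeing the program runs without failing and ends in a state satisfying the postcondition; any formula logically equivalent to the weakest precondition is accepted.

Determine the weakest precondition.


Working backward. After the program, the postcondition 2*g - r - 9 = -8 or (s - 6 = -3 and 2*r + 7 < 2*g + 1) must hold; in canonical form it is 2*g = r + 1 or (s = 3 and 2*r < 2*g - 6).
Before r := r + 2*z + 4: 2*g = r + 2*z + 5 or (s = 3 and 2*r + 4*z < 2*g - 14)
Before r := 2*z + 6: 2*g = 4*z + 11 or (s = 3 and 8*z < 2*g - 26)
Before z := 2*r + 9: 2*g = 8*r + 47 or (s = 3 and 16*r < 2*g - 98)
Answer: WP = 2*g = 8*r + 47 or (s = 3 and 16*r < 2*g - 98)


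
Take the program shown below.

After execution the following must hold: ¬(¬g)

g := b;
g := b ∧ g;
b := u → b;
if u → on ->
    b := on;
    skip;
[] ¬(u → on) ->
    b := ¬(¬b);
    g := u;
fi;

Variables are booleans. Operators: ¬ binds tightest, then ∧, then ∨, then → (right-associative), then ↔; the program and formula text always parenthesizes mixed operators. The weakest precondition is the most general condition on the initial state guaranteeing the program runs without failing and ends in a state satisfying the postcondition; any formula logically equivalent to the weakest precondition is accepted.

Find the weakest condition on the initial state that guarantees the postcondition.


Working backward. After the program, the postcondition ¬(¬g) must hold; in canonical form it is g.
Then branch requires g; else branch requires u.
Before the if: ((u → on) → g) ∧ ((¬(u → on)) → u)
Before b := u → b: ((u → on) → g) ∧ ((¬(u → on)) → u)
Before g := b ∧ g: ((u → on) → (b ∧ g)) ∧ ((¬(u → on)) → u)
Before g := b: ((u → on) → b) ∧ ((¬(u → on)) → u)
Answer: WP = ((u → on) → b) ∧ ((¬(u → on)) → u)


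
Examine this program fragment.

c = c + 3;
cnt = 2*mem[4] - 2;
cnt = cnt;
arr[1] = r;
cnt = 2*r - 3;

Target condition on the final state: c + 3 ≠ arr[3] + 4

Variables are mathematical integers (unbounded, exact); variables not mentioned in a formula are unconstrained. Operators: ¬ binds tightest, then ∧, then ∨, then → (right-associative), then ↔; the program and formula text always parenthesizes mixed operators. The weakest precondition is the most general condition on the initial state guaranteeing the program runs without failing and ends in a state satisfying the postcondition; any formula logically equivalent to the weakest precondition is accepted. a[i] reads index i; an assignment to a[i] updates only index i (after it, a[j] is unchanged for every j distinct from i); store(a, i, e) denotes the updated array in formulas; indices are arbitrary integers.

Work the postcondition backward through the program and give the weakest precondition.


Working backward. After the program, the postcondition c + 3 ≠ arr[3] + 4 must hold; in canonical form it is c ≠ arr[3] + 1.
Before cnt := 2*r - 3: c ≠ arr[3] + 1
Before arr[1] := r: c ≠ arr[3] + 1
Before cnt := cnt: c ≠ arr[3] + 1
Before cnt := 2*mem[4] - 2: c ≠ arr[3] + 1
Before c := c + 3: c ≠ arr[3] - 2
Answer: WP = c ≠ arr[3] - 2


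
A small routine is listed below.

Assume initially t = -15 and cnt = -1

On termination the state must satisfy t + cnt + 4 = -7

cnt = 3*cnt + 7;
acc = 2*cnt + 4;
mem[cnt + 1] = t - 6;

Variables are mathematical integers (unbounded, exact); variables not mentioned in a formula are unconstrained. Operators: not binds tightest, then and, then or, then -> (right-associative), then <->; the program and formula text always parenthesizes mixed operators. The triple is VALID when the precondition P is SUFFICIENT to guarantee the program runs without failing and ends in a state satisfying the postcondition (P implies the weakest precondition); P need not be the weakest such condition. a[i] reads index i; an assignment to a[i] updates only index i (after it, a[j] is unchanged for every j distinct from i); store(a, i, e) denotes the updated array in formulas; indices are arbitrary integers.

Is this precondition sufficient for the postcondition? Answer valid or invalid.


Working backward. After the program, the postcondition t + cnt + 4 = -7 must hold; in canonical form it is cnt + t = -11.
Before mem[cnt + 1] := t - 6: cnt + t = -11
Before acc := 2*cnt + 4: cnt + t = -11
Before cnt := 3*cnt + 7: 3*cnt + t = -18
The weakest precondition is 3*cnt + t = -18.
Check whether t = -15 and cnt = -1 implies it.
Every state satisfying the precondition satisfies the weakest precondition: the implication holds.
Answer: valid


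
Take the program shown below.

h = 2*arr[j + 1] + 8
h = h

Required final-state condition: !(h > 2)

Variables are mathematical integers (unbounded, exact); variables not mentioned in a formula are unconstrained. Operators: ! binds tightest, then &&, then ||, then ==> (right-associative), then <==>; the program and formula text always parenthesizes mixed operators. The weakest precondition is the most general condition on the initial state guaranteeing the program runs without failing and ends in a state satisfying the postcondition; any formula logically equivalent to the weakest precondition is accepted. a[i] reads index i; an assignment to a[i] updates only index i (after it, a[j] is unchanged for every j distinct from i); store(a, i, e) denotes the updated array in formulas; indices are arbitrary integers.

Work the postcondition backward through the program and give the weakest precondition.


Working backward. After the program, !(h > 2) must hold.
Before h := h: !(h > 2)
Before h := 2*arr[j + 1] + 8: !(2*arr[j + 1] > -6)
Answer: WP = !(2*arr[j + 1] > -6)


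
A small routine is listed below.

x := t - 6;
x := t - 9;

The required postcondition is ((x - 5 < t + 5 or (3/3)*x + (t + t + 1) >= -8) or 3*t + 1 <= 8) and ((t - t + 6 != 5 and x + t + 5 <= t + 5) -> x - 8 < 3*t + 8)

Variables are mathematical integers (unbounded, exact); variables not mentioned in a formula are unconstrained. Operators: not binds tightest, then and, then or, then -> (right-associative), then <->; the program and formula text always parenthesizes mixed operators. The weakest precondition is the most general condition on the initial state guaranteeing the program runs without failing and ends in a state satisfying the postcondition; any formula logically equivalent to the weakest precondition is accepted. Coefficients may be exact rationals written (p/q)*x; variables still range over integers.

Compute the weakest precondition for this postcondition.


Working backward. After the program, the postcondition ((x - 5 < t + 5 or (3/3)*x + (t + t + 1) >= -8) or 3*t + 1 <= 8) and ((t - t + 6 != 5 and x + t + 5 <= t + 5) -> x - 8 < 3*t + 8) must hold; in canonical form it is (x < t + 10 or 2*t + x >= -9 or 3*t <= 7) and (x <= 0 -> x < 3*t + 16).
Before x := t - 9: t <= 9 -> 2*t > -25
Before x := t - 6: t <= 9 -> 2*t > -25
Answer: WP = t <= 9 -> 2*t > -25


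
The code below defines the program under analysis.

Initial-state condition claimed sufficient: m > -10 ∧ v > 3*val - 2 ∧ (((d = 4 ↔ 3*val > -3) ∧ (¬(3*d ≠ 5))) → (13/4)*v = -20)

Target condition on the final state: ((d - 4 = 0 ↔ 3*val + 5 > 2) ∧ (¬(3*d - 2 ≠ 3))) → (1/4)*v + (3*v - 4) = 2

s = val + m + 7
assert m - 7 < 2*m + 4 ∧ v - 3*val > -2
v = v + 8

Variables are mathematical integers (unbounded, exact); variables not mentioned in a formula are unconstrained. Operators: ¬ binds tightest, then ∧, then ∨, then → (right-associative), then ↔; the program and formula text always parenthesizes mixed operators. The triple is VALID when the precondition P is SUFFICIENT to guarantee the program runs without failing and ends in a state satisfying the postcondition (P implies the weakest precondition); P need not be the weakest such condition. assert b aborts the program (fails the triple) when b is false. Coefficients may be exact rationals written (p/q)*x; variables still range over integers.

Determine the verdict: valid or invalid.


Working backward. After the program, the postcondition ((d - 4 = 0 ↔ 3*val + 5 > 2) ∧ (¬(3*d - 2 ≠ 3))) → (1/4)*v + (3*v - 4) = 2 must hold; in canonical form it is ((d = 4 ↔ 3*val > -3) ∧ (¬(3*d ≠ 5))) → (13/4)*v = 6.
Before v := v + 8: ((d = 4 ↔ 3*val > -3) ∧ (¬(3*d ≠ 5))) → (13/4)*v = -20
Before assert m - 7 < 2*m + 4 ∧ v - 3*val > -2: m > -11 ∧ v > 3*val - 2 ∧ (((d = 4 ↔ 3*val > -3) ∧ (¬(3*d ≠ 5))) → (13/4)*v = -20)
Before s := val + m + 7: m > -11 ∧ v > 3*val - 2 ∧ (((d = 4 ↔ 3*val > -3) ∧ (¬(3*d ≠ 5))) → (13/4)*v = -20)
The weakest precondition is m > -11 ∧ v > 3*val - 2 ∧ (((d = 4 ↔ 3*val > -3) ∧ (¬(3*d ≠ 5))) → (13/4)*v = -20).
Check whether m > -10 ∧ v > 3*val - 2 ∧ (((d = 4 ↔ 3*val > -3) ∧ (¬(3*d ≠ 5))) → (13/4)*v = -20) implies it.
Every state satisfying the precondition satisfies the weakest precondition: the implication holds.
Answer: valid


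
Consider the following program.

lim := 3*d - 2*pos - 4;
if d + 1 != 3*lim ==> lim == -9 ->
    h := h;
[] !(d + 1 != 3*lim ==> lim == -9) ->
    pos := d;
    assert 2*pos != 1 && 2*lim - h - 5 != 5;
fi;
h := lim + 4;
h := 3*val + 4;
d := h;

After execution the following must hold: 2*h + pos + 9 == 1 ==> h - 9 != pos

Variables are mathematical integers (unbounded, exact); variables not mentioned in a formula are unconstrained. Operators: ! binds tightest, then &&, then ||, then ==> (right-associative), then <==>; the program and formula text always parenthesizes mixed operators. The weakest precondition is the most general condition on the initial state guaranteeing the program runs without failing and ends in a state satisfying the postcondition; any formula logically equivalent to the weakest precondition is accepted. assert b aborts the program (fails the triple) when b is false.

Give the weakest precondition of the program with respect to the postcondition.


Working backward. After the program, the postcondition 2*h + pos + 9 == 1 ==> h - 9 != pos must hold; in canonical form it is 2*h + pos == -8 ==> h != pos + 9.
Before d := h: 2*h + pos == -8 ==> h != pos + 9
Before h := 3*val + 4: pos + 6*val == -16 ==> 3*val != pos + 5
Before h := lim + 4: pos + 6*val == -16 ==> 3*val != pos + 5
Then branch requires pos + 6*val == -16 ==> 3*val != pos + 5; else branch requires 2*d != 1 && 2*lim != h + 10 && (d + 6*val == -16 ==> 3*val != d + 5).
Before the if: ((d != 3*lim - 1 ==> lim == -9) ==> (pos + 6*val == -16 ==> 3*val != pos + 5)) && ((!(d != 3*lim - 1 ==> lim == -9)) ==> (2*d != 1 && 2*lim != h + 10 && (d + 6*val == -16 ==> 3*val != d + 5)))
Before lim := 3*d - 2*pos - 4: ((6*pos != 8*d - 13 ==> 3*d == 2*pos - 5) ==> (pos + 6*val == -16 ==> 3*val != pos + 5)) && ((!(6*pos != 8*d - 13 ==> 3*d == 2*pos - 5)) ==> (2*d != 1 && 6*d != h + 4*pos + 18 && (d + 6*val == -16 ==> 3*val != d + 5)))
Answer: WP = ((6*pos != 8*d - 13 ==> 3*d == 2*pos - 5) ==> (pos + 6*val == -16 ==> 3*val != pos + 5)) && ((!(6*pos != 8*d - 13 ==> 3*d == 2*pos - 5)) ==> (2*d != 1 && 6*d != h + 4*pos + 18 && (d + 6*val == -16 ==> 3*val != d + 5)))


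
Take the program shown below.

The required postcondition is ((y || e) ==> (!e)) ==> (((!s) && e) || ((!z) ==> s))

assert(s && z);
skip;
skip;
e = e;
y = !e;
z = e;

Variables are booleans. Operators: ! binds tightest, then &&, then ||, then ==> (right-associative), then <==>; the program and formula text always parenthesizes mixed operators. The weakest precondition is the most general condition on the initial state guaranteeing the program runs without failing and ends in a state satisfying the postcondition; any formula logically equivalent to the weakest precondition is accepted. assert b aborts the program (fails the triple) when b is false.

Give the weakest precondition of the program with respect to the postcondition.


Working backward. After the program, ((y || e) ==> (!e)) ==> (((!s) && e) || ((!z) ==> s)) must hold.
Before z := e: ((y || e) ==> (!e)) ==> (((!s) && e) || ((!e) ==> s))
Before y := !e: (!e) ==> (((!s) && e) || ((!e) ==> s))
Before e := e: (!e) ==> (((!s) && e) || ((!e) ==> s))
Before skip: (!e) ==> (((!s) && e) || ((!e) ==> s))
Before skip: (!e) ==> (((!s) && e) || ((!e) ==> s))
Before assert s && z: s && z && ((!e) ==> (((!s) && e) || ((!e) ==> s)))
Answer: WP = s && z && ((!e) ==> (((!s) && e) || ((!e) ==> s)))


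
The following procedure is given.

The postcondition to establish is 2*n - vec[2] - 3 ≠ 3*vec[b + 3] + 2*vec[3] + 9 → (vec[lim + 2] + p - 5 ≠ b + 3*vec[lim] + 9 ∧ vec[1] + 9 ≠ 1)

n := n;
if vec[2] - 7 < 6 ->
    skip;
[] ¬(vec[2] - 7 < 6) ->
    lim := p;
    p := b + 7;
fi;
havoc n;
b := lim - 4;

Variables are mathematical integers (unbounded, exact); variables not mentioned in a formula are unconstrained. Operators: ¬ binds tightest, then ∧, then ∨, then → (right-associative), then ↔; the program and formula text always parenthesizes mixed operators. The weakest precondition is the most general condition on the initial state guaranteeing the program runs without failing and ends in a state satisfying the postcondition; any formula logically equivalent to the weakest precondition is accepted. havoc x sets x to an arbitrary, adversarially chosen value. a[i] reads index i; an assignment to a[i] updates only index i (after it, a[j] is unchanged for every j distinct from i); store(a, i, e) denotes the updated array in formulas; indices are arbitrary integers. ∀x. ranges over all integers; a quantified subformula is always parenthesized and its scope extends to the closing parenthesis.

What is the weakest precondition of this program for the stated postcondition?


Working backward. After the program, the postcondition 2*n - vec[2] - 3 ≠ 3*vec[b + 3] + 2*vec[3] + 9 → (vec[lim + 2] + p - 5 ≠ b + 3*vec[lim] + 9 ∧ vec[1] + 9 ≠ 1) must hold; in canonical form it is 2*n ≠ 3*vec[b + 3] + vec[2] + 2*vec[3] + 12 → (vec[lim + 2] + p ≠ 3*vec[lim] + b + 14 ∧ vec[1] ≠ -8).
Before b := lim - 4: 2*n ≠ vec[2] + 2*vec[3] + 3*vec[lim - 1] + 12 → (vec[lim + 2] + p ≠ 3*vec[lim] + lim + 10 ∧ vec[1] ≠ -8)
Before havoc n: ∀n_1. (2*n_1 ≠ vec[2] + 2*vec[3] + 3*vec[lim - 1] + 12 → (vec[lim + 2] + p ≠ 3*vec[lim] + lim + 10 ∧ vec[1] ≠ -8))
Then branch requires ∀n_1. (2*n_1 ≠ vec[2] + 2*vec[3] + 3*vec[lim - 1] + 12 → (vec[lim + 2] + p ≠ 3*vec[lim] + lim + 10 ∧ vec[1] ≠ -8)); else branch requires ∀n_1. (2*n_1 ≠ vec[2] + 2*vec[3] + 3*vec[p - 1] + 12 → (vec[p + 2] + b ≠ 3*vec[p] + p + 3 ∧ vec[1] ≠ -8)).
Before the if: (vec[2] < 13 → (∀n_1. (2*n_1 ≠ vec[2] + 2*vec[3] + 3*vec[lim - 1] + 12 → (vec[lim + 2] + p ≠ 3*vec[lim] + lim + 10 ∧ vec[1] ≠ -8)))) ∧ ((¬(vec[2] < 13)) → (∀n_1. (2*n_1 ≠ vec[2] + 2*vec[3] + 3*vec[p - 1] + 12 → (vec[p + 2] + b ≠ 3*vec[p] + p + 3 ∧ vec[1] ≠ -8))))
Before n := n: (vec[2] < 13 → (∀n_1. (2*n_1 ≠ vec[2] + 2*vec[3] + 3*vec[lim - 1] + 12 → (vec[lim + 2] + p ≠ 3*vec[lim] + lim + 10 ∧ vec[1] ≠ -8)))) ∧ ((¬(vec[2] < 13)) → (∀n_1. (2*n_1 ≠ vec[2] + 2*vec[3] + 3*vec[p - 1] + 12 → (vec[p + 2] + b ≠ 3*vec[p] + p + 3 ∧ vec[1] ≠ -8))))
Answer: WP = (vec[2] < 13 → (∀n_1. (2*n_1 ≠ vec[2] + 2*vec[3] + 3*vec[lim - 1] + 12 → (vec[lim + 2] + p ≠ 3*vec[lim] + lim + 10 ∧ vec[1] ≠ -8)))) ∧ ((¬(vec[2] < 13)) → (∀n_1. (2*n_1 ≠ vec[2] + 2*vec[3] + 3*vec[p - 1] + 12 → (vec[p + 2] + b ≠ 3*vec[p] + p + 3 ∧ vec[1] ≠ -8))))


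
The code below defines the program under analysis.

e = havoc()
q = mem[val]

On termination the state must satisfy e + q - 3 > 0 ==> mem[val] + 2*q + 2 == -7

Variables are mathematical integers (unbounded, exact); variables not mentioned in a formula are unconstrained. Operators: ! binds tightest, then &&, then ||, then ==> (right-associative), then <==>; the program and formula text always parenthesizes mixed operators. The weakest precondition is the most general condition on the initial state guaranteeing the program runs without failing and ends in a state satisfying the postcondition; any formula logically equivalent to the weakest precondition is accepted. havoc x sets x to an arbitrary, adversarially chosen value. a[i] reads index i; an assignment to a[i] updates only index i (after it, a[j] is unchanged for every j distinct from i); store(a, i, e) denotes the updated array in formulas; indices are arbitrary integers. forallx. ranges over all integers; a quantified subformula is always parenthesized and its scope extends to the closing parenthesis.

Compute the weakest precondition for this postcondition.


Working backward. After the program, the postcondition e + q - 3 > 0 ==> mem[val] + 2*q + 2 == -7 must hold; in canonical form it is e + q > 3 ==> mem[val] + 2*q == -9.
Before q := mem[val]: mem[val] + e > 3 ==> 3*mem[val] == -9
Before havoc e: forall e_1. (mem[val] + e_1 > 3 ==> 3*mem[val] == -9)
Answer: WP = forall e_1. (mem[val] + e_1 > 3 ==> 3*mem[val] == -9)


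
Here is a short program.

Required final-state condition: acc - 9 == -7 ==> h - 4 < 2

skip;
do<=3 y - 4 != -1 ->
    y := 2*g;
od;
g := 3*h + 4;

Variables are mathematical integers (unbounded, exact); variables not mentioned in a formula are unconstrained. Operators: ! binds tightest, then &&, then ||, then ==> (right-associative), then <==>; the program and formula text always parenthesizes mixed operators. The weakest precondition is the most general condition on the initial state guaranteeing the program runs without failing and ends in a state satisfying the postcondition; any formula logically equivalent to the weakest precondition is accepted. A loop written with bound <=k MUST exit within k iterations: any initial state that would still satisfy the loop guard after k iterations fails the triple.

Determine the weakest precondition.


Working backward. After the program, the postcondition acc - 9 == -7 ==> h - 4 < 2 must hold; in canonical form it is acc == 2 ==> h < 6.
Before g := 3*h + 4: acc == 2 ==> h < 6
Before the loop (bound <=3), unroll the exhaustion recursion (WP_0 = exit-now case; WP_j = one more guarded iteration, up to j = 3):
  WP_0: (!(y != 3)) && (acc == 2 ==> h < 6)
  WP_1: (y != 3 ==> ((!(2*g != 3)) && (acc == 2 ==> h < 6))) && ((!(y != 3)) ==> (acc == 2 ==> h < 6))
  WP_2: (y != 3 ==> ((2*g != 3 ==> ((!(2*g != 3)) && (acc == 2 ==> h < 6))) && ((!(2*g != 3)) ==> (acc == 2 ==> h < 6)))) && ((!(y != 3)) ==> (acc == 2 ==> h < 6))
  WP_3: (y != 3 ==> ((2*g != 3 ==> ((2*g != 3 ==> ((!(2*g != 3)) && (acc == 2 ==> h < 6))) && ((!(2*g != 3)) ==> (acc == 2 ==> h < 6)))) && ((!(2*g != 3)) ==> (acc == 2 ==> h < 6)))) && ((!(y != 3)) ==> (acc == 2 ==> h < 6))
So before the loop: (y != 3 ==> ((2*g != 3 ==> ((2*g != 3 ==> ((!(2*g != 3)) && (acc == 2 ==> h < 6))) && ((!(2*g != 3)) ==> (acc == 2 ==> h < 6)))) && ((!(2*g != 3)) ==> (acc == 2 ==> h < 6)))) && ((!(y != 3)) ==> (acc == 2 ==> h < 6))
Before skip: (y != 3 ==> ((2*g != 3 ==> ((2*g != 3 ==> ((!(2*g != 3)) && (acc == 2 ==> h < 6))) && ((!(2*g != 3)) ==> (acc == 2 ==> h < 6)))) && ((!(2*g != 3)) ==> (acc == 2 ==> h < 6)))) && ((!(y != 3)) ==> (acc == 2 ==> h < 6))
Answer: WP = (y != 3 ==> ((2*g != 3 ==> ((2*g != 3 ==> ((!(2*g != 3)) && (acc == 2 ==> h < 6))) && ((!(2*g != 3)) ==> (acc == 2 ==> h < 6)))) && ((!(2*g != 3)) ==> (acc == 2 ==> h < 6)))) && ((!(y != 3)) ==> (acc == 2 ==> h < 6))


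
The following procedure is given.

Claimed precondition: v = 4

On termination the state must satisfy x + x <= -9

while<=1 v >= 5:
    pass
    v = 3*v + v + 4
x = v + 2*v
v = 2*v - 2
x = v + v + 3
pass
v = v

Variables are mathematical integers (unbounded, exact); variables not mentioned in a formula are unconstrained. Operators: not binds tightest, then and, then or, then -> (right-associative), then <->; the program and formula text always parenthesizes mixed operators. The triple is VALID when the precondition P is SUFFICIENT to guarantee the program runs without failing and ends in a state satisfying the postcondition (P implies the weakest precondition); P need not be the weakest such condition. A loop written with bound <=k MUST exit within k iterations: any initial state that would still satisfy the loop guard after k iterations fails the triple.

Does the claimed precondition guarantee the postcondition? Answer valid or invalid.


Working backward. After the program, the postcondition x + x <= -9 must hold; in canonical form it is 2*x <= -9.
Before v := v: 2*x <= -9
Before skip: 2*x <= -9
Before x := v + v + 3: 4*v <= -15
Before v := 2*v - 2: 8*v <= -7
Before x := v + 2*v: 8*v <= -7
Before the loop (bound <=1), unroll the exhaustion recursion (WP_0 = exit-now case; WP_j = one more guarded iteration, up to j = 1):
  WP_0: (not (v >= 5)) and 8*v <= -7
  WP_1: (v >= 5 -> ((not (4*v >= 1)) and 32*v <= -39)) and ((not (v >= 5)) -> 8*v <= -7)
So before the loop: (v >= 5 -> ((not (4*v >= 1)) and 32*v <= -39)) and ((not (v >= 5)) -> 8*v <= -7)
The weakest precondition is (v >= 5 -> ((not (4*v >= 1)) and 32*v <= -39)) and ((not (v >= 5)) -> 8*v <= -7).
Check whether v = 4 implies it.
Countermodel: at the initial state v = 4, the precondition holds but the weakest precondition fails.
Answer: invalid


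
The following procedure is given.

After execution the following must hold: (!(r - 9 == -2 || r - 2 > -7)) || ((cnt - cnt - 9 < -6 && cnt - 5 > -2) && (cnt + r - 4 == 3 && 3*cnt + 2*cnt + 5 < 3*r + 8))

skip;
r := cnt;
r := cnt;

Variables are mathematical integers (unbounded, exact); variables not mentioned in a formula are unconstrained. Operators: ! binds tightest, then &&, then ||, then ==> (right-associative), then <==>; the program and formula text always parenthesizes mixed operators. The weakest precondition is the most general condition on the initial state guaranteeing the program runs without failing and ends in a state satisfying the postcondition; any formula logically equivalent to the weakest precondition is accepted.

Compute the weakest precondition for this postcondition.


Working backward. After the program, the postcondition (!(r - 9 == -2 || r - 2 > -7)) || ((cnt - cnt - 9 < -6 && cnt - 5 > -2) && (cnt + r - 4 == 3 && 3*cnt + 2*cnt + 5 < 3*r + 8)) must hold; in canonical form it is (!(r == 7 || r > -5)) || (cnt > 3 && cnt + r == 7 && 5*cnt < 3*r + 3).
Before r := cnt: (!(cnt == 7 || cnt > -5)) || (cnt > 3 && 2*cnt == 7 && 2*cnt < 3)
Before r := cnt: (!(cnt == 7 || cnt > -5)) || (cnt > 3 && 2*cnt == 7 && 2*cnt < 3)
Before skip: (!(cnt == 7 || cnt > -5)) || (cnt > 3 && 2*cnt == 7 && 2*cnt < 3)
Answer: WP = (!(cnt == 7 || cnt > -5)) || (cnt > 3 && 2*cnt == 7 && 2*cnt < 3)


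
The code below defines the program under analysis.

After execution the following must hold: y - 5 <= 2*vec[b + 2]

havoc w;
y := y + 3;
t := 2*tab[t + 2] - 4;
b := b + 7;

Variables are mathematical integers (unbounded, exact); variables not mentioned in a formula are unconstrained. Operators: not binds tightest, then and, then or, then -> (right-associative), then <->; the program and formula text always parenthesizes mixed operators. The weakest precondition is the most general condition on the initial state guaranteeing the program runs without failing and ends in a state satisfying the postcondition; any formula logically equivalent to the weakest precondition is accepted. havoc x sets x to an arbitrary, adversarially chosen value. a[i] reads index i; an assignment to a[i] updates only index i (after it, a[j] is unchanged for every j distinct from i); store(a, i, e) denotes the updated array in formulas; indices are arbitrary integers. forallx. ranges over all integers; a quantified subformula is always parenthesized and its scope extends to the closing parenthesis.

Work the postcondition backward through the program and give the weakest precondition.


Working backward. After the program, the postcondition y - 5 <= 2*vec[b + 2] must hold; in canonical form it is y <= 2*vec[b + 2] + 5.
Before b := b + 7: y <= 2*vec[b + 9] + 5
Before t := 2*tab[t + 2] - 4: y <= 2*vec[b + 9] + 5
Before y := y + 3: y <= 2*vec[b + 9] + 2
Before havoc w: y <= 2*vec[b + 9] + 2
Answer: WP = y <= 2*vec[b + 9] + 2


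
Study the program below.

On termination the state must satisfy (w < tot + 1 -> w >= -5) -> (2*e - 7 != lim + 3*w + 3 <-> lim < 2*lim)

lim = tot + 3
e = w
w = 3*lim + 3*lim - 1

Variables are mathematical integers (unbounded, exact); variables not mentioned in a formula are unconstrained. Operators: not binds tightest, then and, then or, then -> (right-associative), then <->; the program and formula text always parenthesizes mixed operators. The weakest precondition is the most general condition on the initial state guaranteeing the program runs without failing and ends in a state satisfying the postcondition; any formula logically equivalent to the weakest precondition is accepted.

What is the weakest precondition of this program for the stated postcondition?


Working backward. After the program, the postcondition (w < tot + 1 -> w >= -5) -> (2*e - 7 != lim + 3*w + 3 <-> lim < 2*lim) must hold; in canonical form it is (w < tot + 1 -> w >= -5) -> (2*e != lim + 3*w + 10 <-> lim > 0).
Before w := 3*lim + 3*lim - 1: (6*lim < tot + 2 -> 6*lim >= -4) -> (2*e != 19*lim + 7 <-> lim > 0)
Before e := w: (6*lim < tot + 2 -> 6*lim >= -4) -> (2*w != 19*lim + 7 <-> lim > 0)
Before lim := tot + 3: (5*tot < -16 -> 6*tot >= -22) -> (2*w != 19*tot + 64 <-> tot > -3)
Answer: WP = (5*tot < -16 -> 6*tot >= -22) -> (2*w != 19*tot + 64 <-> tot > -3)


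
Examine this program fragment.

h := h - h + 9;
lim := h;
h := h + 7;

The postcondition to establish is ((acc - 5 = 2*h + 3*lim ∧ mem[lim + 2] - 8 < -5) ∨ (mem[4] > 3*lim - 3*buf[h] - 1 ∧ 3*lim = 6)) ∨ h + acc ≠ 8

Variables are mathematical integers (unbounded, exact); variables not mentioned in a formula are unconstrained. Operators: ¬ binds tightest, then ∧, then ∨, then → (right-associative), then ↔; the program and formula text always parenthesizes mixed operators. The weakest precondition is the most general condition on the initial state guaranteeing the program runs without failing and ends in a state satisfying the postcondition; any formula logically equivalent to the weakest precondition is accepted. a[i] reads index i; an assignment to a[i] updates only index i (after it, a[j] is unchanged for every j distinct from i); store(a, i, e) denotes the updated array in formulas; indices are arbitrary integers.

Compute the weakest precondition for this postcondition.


Working backward. After the program, the postcondition ((acc - 5 = 2*h + 3*lim ∧ mem[lim + 2] - 8 < -5) ∨ (mem[4] > 3*lim - 3*buf[h] - 1 ∧ 3*lim = 6)) ∨ h + acc ≠ 8 must hold; in canonical form it is (acc = 2*h + 3*lim + 5 ∧ mem[lim + 2] < 3) ∨ (3*buf[h] + mem[4] > 3*lim - 1 ∧ 3*lim = 6) ∨ acc + h ≠ 8.
Before h := h + 7: (acc = 2*h + 3*lim + 19 ∧ mem[lim + 2] < 3) ∨ (3*buf[h + 7] + mem[4] > 3*lim - 1 ∧ 3*lim = 6) ∨ acc + h ≠ 1
Before lim := h: (acc = 5*h + 19 ∧ mem[h + 2] < 3) ∨ (3*buf[h + 7] + mem[4] > 3*h - 1 ∧ 3*h = 6) ∨ acc + h ≠ 1
Before h := h - h + 9: (acc = 64 ∧ mem[11] < 3) ∨ acc ≠ -8
Answer: WP = (acc = 64 ∧ mem[11] < 3) ∨ acc ≠ -8


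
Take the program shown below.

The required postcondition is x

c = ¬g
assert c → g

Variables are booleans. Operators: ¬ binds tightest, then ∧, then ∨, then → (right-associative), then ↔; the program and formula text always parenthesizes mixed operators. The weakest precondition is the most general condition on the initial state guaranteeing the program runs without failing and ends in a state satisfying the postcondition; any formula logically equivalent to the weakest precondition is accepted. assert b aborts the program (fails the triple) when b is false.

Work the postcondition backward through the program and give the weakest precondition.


Working backward. After the program, x must hold.
Before assert c → g: (c → g) ∧ x
Before c := ¬g: ((¬g) → g) ∧ x
Answer: WP = ((¬g) → g) ∧ x


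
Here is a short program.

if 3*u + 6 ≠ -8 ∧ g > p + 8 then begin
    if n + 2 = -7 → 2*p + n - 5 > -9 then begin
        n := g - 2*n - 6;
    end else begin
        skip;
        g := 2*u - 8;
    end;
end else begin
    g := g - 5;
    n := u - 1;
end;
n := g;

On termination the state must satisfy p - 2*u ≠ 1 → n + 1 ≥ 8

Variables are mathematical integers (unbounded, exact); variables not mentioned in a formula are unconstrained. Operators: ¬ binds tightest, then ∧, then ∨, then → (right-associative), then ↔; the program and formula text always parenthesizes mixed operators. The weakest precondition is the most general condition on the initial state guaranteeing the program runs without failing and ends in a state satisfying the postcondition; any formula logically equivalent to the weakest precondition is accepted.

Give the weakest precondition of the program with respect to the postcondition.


Working backward. After the program, the postcondition p - 2*u ≠ 1 → n + 1 ≥ 8 must hold; in canonical form it is p ≠ 2*u + 1 → n ≥ 7.
Before n := g: p ≠ 2*u + 1 → g ≥ 7
Then branch requires ((n = -9 → n + 2*p > -4) → (p ≠ 2*u + 1 → g ≥ 7)) ∧ ((¬(n = -9 → n + 2*p > -4)) → (p ≠ 2*u + 1 → 2*u ≥ 15)); else branch requires p ≠ 2*u + 1 → g ≥ 12.
Before the if: ((3*u ≠ -14 ∧ g > p + 8) → (((n = -9 → n + 2*p > -4) → (p ≠ 2*u + 1 → g ≥ 7)) ∧ ((¬(n = -9 → n + 2*p > -4)) → (p ≠ 2*u + 1 → 2*u ≥ 15)))) ∧ ((¬(3*u ≠ -14 ∧ g > p + 8)) → (p ≠ 2*u + 1 → g ≥ 12))
Answer: WP = ((3*u ≠ -14 ∧ g > p + 8) → (((n = -9 → n + 2*p > -4) → (p ≠ 2*u + 1 → g ≥ 7)) ∧ ((¬(n = -9 → n + 2*p > -4)) → (p ≠ 2*u + 1 → 2*u ≥ 15)))) ∧ ((¬(3*u ≠ -14 ∧ g > p + 8)) → (p ≠ 2*u + 1 → g ≥ 12))


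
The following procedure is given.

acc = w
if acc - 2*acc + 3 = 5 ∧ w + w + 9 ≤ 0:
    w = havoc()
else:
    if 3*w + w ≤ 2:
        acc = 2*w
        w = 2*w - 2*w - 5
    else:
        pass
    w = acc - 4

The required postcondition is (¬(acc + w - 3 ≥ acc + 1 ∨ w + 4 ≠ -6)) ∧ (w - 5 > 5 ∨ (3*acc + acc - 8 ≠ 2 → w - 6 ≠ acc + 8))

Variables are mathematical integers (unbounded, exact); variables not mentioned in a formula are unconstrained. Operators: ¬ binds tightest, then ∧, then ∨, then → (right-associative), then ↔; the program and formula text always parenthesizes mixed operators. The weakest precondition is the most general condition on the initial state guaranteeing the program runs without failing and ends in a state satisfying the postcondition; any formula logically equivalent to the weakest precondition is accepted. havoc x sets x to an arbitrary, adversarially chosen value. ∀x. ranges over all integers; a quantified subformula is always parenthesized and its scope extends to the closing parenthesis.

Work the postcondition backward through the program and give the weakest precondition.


Working backward. After the program, the postcondition (¬(acc + w - 3 ≥ acc + 1 ∨ w + 4 ≠ -6)) ∧ (w - 5 > 5 ∨ (3*acc + acc - 8 ≠ 2 → w - 6 ≠ acc + 8)) must hold; in canonical form it is (¬(w ≥ 4 ∨ w ≠ -10)) ∧ (w > 10 ∨ (4*acc ≠ 10 → w ≠ acc + 14)).
Then branch requires ∀w_1. ((¬(w_1 ≥ 4 ∨ w_1 ≠ -10)) ∧ (w_1 > 10 ∨ (4*acc ≠ 10 → w_1 ≠ acc + 14))); else branch requires (4*w ≤ 2 → (¬(2*w ≥ 8 ∨ 2*w ≠ -6))) ∧ ((¬(4*w ≤ 2)) → (¬(acc ≥ 8 ∨ acc ≠ -6))).
Before the if: ((acc = -2 ∧ 2*w ≤ -9) → (∀w_1. ((¬(w_1 ≥ 4 ∨ w_1 ≠ -10)) ∧ (w_1 > 10 ∨ (4*acc ≠ 10 → w_1 ≠ acc + 14))))) ∧ ((¬(acc = -2 ∧ 2*w ≤ -9)) → ((4*w ≤ 2 → (¬(2*w ≥ 8 ∨ 2*w ≠ -6))) ∧ ((¬(4*w ≤ 2)) → (¬(acc ≥ 8 ∨ acc ≠ -6)))))
Before acc := w: ((w = -2 ∧ 2*w ≤ -9) → (∀w_1. ((¬(w_1 ≥ 4 ∨ w_1 ≠ -10)) ∧ (w_1 > 10 ∨ (4*w ≠ 10 → w_1 ≠ w + 14))))) ∧ ((¬(w = -2 ∧ 2*w ≤ -9)) → ((4*w ≤ 2 → (¬(2*w ≥ 8 ∨ 2*w ≠ -6))) ∧ ((¬(4*w ≤ 2)) → (¬(w ≥ 8 ∨ w ≠ -6)))))
Answer: WP = ((w = -2 ∧ 2*w ≤ -9) → (∀w_1. ((¬(w_1 ≥ 4 ∨ w_1 ≠ -10)) ∧ (w_1 > 10 ∨ (4*w ≠ 10 → w_1 ≠ w + 14))))) ∧ ((¬(w = -2 ∧ 2*w ≤ -9)) → ((4*w ≤ 2 → (¬(2*w ≥ 8 ∨ 2*w ≠ -6))) ∧ ((¬(4*w ≤ 2)) → (¬(w ≥ 8 ∨ w ≠ -6)))))


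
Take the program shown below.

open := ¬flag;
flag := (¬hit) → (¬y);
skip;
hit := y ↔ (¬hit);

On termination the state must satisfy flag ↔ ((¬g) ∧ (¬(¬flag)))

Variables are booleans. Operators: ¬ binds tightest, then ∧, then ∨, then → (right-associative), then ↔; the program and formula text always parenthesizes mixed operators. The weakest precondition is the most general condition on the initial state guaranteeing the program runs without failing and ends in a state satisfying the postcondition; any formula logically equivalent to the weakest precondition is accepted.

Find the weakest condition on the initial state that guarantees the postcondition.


Working backward. After the program, the postcondition flag ↔ ((¬g) ∧ (¬(¬flag))) must hold; in canonical form it is flag ↔ ((¬g) ∧ flag).
Before hit := y ↔ (¬hit): flag ↔ ((¬g) ∧ flag)
Before skip: flag ↔ ((¬g) ∧ flag)
Before flag := (¬hit) → (¬y): ((¬hit) → (¬y)) ↔ ((¬g) ∧ ((¬hit) → (¬y)))
Before open := ¬flag: ((¬hit) → (¬y)) ↔ ((¬g) ∧ ((¬hit) → (¬y)))
Answer: WP = ((¬hit) → (¬y)) ↔ ((¬g) ∧ ((¬hit) → (¬y)))


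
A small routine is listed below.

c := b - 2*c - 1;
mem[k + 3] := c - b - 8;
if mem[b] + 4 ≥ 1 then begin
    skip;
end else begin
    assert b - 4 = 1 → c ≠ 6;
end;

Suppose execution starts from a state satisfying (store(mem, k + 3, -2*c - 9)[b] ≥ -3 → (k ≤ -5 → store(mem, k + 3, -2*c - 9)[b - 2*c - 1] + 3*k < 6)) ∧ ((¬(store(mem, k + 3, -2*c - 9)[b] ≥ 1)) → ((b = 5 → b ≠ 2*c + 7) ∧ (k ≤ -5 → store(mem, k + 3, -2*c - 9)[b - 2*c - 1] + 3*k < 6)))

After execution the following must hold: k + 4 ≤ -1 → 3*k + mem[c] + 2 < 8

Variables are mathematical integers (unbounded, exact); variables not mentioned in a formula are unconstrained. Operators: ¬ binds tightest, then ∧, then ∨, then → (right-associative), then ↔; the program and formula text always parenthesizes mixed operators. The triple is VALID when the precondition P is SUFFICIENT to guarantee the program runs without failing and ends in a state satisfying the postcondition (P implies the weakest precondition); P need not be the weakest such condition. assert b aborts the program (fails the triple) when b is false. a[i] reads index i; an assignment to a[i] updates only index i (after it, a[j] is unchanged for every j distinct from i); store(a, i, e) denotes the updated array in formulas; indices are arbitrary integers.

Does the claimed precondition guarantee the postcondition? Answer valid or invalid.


Working backward. After the program, the postcondition k + 4 ≤ -1 → 3*k + mem[c] + 2 < 8 must hold; in canonical form it is k ≤ -5 → mem[c] + 3*k < 6.
Then branch requires k ≤ -5 → mem[c] + 3*k < 6; else branch requires (b = 5 → c ≠ 6) ∧ (k ≤ -5 → mem[c] + 3*k < 6).
Before the if: (mem[b] ≥ -3 → (k ≤ -5 → mem[c] + 3*k < 6)) ∧ ((¬(mem[b] ≥ -3)) → ((b = 5 → c ≠ 6) ∧ (k ≤ -5 → mem[c] + 3*k < 6)))
Before mem[k + 3] := c - b - 8: (store(mem, k + 3, -b + c - 8)[b] ≥ -3 → (k ≤ -5 → store(mem, k + 3, -b + c - 8)[c] + 3*k < 6)) ∧ ((¬(store(mem, k + 3, -b + c - 8)[b] ≥ -3)) → ((b = 5 → c ≠ 6) ∧ (k ≤ -5 → store(mem, k + 3, -b + c - 8)[c] + 3*k < 6)))
Before c := b - 2*c - 1: (store(mem, k + 3, -2*c - 9)[b] ≥ -3 → (k ≤ -5 → store(mem, k + 3, -2*c - 9)[b - 2*c - 1] + 3*k < 6)) ∧ ((¬(store(mem, k + 3, -2*c - 9)[b] ≥ -3)) → ((b = 5 → b ≠ 2*c + 7) ∧ (k ≤ -5 → store(mem, k + 3, -2*c - 9)[b - 2*c - 1] + 3*k < 6)))
The weakest precondition is (store(mem, k + 3, -2*c - 9)[b] ≥ -3 → (k ≤ -5 → store(mem, k + 3, -2*c - 9)[b - 2*c - 1] + 3*k < 6)) ∧ ((¬(store(mem, k + 3, -2*c - 9)[b] ≥ -3)) → ((b = 5 → b ≠ 2*c + 7) ∧ (k ≤ -5 → store(mem, k + 3, -2*c - 9)[b - 2*c - 1] + 3*k < 6))).
Check whether (store(mem, k + 3, -2*c - 9)[b] ≥ -3 → (k ≤ -5 → store(mem, k + 3, -2*c - 9)[b - 2*c - 1] + 3*k < 6)) ∧ ((¬(store(mem, k + 3, -2*c - 9)[b] ≥ 1)) → ((b = 5 → b ≠ 2*c + 7) ∧ (k ≤ -5 → store(mem, k + 3, -2*c - 9)[b - 2*c - 1] + 3*k < 6))) implies it.
Every state satisfying the precondition satisfies the weakest precondition: the implication holds.
Answer: valid


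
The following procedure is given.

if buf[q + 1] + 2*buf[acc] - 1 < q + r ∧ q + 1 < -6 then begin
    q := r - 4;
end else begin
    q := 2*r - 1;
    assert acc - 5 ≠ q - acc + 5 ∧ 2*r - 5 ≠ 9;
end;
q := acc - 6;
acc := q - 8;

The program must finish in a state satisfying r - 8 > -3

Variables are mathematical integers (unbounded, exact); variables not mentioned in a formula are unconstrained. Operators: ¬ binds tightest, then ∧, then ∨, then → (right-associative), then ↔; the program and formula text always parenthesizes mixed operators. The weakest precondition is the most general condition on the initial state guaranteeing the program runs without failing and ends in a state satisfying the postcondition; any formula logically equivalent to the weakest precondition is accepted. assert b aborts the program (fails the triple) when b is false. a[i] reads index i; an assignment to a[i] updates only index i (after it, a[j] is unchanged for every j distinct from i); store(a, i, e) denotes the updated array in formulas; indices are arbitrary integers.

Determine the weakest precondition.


Working backward. After the program, the postcondition r - 8 > -3 must hold; in canonical form it is r > 5.
Before acc := q - 8: r > 5
Before q := acc - 6: r > 5
Then branch requires r > 5; else branch requires 2*acc ≠ 2*r + 9 ∧ 2*r ≠ 14 ∧ r > 5.
Before the if: ((buf[q + 1] + 2*buf[acc] < q + r + 1 ∧ q < -7) → r > 5) ∧ ((¬(buf[q + 1] + 2*buf[acc] < q + r + 1 ∧ q < -7)) → (2*acc ≠ 2*r + 9 ∧ 2*r ≠ 14 ∧ r > 5))
Answer: WP = ((buf[q + 1] + 2*buf[acc] < q + r + 1 ∧ q < -7) → r > 5) ∧ ((¬(buf[q + 1] + 2*buf[acc] < q + r + 1 ∧ q < -7)) → (2*acc ≠ 2*r + 9 ∧ 2*r ≠ 14 ∧ r > 5))
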